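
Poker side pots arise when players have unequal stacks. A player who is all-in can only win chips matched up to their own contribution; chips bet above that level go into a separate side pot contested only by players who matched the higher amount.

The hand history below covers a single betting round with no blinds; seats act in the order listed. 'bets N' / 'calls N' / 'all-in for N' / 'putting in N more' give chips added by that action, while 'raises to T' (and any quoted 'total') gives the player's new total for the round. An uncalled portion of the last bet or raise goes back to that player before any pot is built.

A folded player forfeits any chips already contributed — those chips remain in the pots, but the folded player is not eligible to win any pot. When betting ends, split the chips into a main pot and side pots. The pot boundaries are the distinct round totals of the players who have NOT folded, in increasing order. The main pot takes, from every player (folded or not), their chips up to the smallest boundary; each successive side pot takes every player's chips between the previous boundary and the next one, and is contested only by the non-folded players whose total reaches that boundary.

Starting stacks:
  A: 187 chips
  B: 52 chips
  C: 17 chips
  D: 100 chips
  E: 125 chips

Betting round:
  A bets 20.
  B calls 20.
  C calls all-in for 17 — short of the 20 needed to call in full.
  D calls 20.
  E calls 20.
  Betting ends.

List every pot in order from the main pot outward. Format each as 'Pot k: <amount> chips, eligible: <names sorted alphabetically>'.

Contributions: A=20, B=20, C=17, D=20, E=20
Pot levels (distinct totals of non-folded players): 17, 20
Layer 1-17: 17 each from A, B, C, D, E = 17*5 = 85 chips; eligible A, B, C, D, E
Layer 18-20: 3 each from A, B, D, E = 3*4 = 12 chips; eligible A, B, D, E

Pot 1: 85 chips, eligible: A, B, C, D, E
Pot 2: 12 chips, eligible: A, B, D, E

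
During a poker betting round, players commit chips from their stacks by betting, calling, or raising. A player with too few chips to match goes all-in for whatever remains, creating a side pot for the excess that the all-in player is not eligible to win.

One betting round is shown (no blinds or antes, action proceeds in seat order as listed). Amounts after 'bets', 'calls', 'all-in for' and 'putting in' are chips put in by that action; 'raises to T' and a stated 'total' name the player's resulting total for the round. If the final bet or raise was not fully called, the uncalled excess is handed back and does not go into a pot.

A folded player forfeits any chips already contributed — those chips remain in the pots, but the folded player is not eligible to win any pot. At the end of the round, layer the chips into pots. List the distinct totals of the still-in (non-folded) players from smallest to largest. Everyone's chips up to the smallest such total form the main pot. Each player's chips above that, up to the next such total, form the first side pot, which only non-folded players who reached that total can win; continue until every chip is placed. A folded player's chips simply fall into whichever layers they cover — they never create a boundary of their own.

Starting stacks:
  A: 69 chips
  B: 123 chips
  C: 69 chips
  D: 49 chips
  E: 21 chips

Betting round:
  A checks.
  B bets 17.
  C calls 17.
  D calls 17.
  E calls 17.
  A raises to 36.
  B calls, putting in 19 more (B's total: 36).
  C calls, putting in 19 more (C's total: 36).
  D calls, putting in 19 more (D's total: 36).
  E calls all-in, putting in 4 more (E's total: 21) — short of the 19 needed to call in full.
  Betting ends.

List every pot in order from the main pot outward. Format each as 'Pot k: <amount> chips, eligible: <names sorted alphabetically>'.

Contributions: A=36, B=36, C=36, D=36, E=21
Pot levels (distinct totals of non-folded players): 21, 36
Layer 1-21: 21 each from A, B, C, D, E = 21*5 = 105 chips; eligible A, B, C, D, E
Layer 22-36: 15 each from A, B, C, D = 15*4 = 60 chips; eligible A, B, C, D

Pot 1: 105 chips, eligible: A, B, C, D, E
Pot 2: 60 chips, eligible: A, B, C, D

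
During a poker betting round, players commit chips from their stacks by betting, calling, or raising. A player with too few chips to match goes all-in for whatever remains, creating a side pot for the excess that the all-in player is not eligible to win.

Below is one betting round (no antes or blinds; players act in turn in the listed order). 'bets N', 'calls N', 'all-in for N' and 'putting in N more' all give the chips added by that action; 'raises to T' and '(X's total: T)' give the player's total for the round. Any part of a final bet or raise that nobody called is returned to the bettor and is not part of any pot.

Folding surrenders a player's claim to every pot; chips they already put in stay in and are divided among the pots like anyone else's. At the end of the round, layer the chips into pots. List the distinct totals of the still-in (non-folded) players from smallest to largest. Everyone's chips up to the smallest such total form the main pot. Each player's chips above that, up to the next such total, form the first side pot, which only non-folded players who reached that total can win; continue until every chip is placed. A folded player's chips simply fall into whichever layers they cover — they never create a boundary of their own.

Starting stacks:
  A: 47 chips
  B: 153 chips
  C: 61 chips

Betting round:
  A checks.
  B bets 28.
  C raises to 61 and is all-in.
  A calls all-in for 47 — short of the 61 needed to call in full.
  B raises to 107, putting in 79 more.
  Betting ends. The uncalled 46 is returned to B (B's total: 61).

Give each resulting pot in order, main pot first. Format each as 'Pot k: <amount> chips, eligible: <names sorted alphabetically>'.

Contributions (after 46 returned to B): A=47, B=61, C=61
Pot levels (distinct totals of non-folded players): 47, 61
Layer 1-47: 47 each from A, B, C = 47*3 = 141 chips; eligible A, B, C
Layer 48-61: 14 each from B, C = 14*2 = 28 chips; eligible B, C

Pot 1: 141 chips, eligible: A, B, C
Pot 2: 28 chips, eligible: B, C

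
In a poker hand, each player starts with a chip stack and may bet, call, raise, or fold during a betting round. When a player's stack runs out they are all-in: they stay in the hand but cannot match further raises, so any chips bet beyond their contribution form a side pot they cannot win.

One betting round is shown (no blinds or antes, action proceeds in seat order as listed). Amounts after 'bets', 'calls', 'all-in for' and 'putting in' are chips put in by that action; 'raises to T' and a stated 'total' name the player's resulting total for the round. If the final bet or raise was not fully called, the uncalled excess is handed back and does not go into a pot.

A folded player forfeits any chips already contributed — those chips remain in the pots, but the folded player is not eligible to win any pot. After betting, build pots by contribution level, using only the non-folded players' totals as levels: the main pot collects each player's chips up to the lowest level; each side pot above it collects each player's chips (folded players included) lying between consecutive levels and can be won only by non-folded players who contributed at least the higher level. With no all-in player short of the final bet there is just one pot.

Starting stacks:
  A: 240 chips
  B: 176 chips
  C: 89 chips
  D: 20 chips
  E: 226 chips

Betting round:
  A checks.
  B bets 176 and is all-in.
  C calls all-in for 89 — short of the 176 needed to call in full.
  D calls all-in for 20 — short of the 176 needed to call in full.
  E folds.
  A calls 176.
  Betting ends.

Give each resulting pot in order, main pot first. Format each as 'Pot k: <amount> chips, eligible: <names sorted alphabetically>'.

Pot 1: 80 chips, eligible: A, B, C, D
Pot 2: 207 chips, eligible: A, B, C
Pot 3: 174 chips, eligible: A, B

Derivation:
Contributions: A=176, B=176, C=89, D=20
Folded: E
Pot levels (distinct totals of non-folded players): 20, 89, 176
Layer 1-20: 20 each from A, B, C, D = 20*4 = 80 chips; eligible A, B, C, D
Layer 21-89: 69 each from A, B, C = 69*3 = 207 chips; eligible A, B, C
Layer 90-176: 87 each from A, B = 87*2 = 174 chips; eligible A, B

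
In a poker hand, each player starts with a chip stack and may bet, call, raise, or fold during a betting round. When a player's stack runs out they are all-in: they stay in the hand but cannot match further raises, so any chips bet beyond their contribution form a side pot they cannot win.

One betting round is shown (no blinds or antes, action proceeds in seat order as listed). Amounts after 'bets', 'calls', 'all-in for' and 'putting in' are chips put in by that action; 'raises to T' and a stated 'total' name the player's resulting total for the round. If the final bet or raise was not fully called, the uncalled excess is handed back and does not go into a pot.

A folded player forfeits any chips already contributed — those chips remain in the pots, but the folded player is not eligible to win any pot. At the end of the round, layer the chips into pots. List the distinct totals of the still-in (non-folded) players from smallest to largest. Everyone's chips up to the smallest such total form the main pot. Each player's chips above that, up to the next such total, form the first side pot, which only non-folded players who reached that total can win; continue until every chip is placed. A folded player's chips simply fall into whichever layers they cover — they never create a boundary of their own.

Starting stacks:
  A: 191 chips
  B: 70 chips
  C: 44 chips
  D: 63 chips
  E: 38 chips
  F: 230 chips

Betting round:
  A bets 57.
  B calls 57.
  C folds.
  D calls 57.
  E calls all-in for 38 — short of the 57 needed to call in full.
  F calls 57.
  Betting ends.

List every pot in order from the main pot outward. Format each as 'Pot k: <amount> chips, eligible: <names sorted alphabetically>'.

Contributions: A=57, B=57, D=57, E=38, F=57
Folded: C
Pot levels (distinct totals of non-folded players): 38, 57
Layer 1-38: 38 each from A, B, D, E, F = 38*5 = 190 chips; eligible A, B, D, E, F
Layer 39-57: 19 each from A, B, D, F = 19*4 = 76 chips; eligible A, B, D, F

Pot 1: 190 chips, eligible: A, B, D, E, F
Pot 2: 76 chips, eligible: A, B, D, F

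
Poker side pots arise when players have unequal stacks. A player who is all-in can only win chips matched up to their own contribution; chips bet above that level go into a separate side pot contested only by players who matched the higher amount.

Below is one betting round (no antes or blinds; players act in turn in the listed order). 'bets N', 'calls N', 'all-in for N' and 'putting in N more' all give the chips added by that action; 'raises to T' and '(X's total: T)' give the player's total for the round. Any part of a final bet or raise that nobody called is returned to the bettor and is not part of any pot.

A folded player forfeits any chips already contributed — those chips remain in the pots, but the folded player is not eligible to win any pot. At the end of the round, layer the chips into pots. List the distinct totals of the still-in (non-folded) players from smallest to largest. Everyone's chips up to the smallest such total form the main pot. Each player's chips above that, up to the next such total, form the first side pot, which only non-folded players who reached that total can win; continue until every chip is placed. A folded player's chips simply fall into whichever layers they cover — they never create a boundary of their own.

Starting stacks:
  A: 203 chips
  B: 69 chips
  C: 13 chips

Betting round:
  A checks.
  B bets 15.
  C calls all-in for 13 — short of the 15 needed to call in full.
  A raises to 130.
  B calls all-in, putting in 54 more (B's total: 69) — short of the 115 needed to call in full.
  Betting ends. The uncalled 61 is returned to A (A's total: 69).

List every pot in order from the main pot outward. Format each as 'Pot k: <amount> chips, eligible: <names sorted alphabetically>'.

Pot 1: 39 chips, eligible: A, B, C
Pot 2: 112 chips, eligible: A, B

Derivation:
Contributions (after 61 returned to A): A=69, B=69, C=13
Pot levels (distinct totals of non-folded players): 13, 69
Layer 1-13: 13 each from A, B, C = 13*3 = 39 chips; eligible A, B, C
Layer 14-69: 56 each from A, B = 56*2 = 112 chips; eligible A, B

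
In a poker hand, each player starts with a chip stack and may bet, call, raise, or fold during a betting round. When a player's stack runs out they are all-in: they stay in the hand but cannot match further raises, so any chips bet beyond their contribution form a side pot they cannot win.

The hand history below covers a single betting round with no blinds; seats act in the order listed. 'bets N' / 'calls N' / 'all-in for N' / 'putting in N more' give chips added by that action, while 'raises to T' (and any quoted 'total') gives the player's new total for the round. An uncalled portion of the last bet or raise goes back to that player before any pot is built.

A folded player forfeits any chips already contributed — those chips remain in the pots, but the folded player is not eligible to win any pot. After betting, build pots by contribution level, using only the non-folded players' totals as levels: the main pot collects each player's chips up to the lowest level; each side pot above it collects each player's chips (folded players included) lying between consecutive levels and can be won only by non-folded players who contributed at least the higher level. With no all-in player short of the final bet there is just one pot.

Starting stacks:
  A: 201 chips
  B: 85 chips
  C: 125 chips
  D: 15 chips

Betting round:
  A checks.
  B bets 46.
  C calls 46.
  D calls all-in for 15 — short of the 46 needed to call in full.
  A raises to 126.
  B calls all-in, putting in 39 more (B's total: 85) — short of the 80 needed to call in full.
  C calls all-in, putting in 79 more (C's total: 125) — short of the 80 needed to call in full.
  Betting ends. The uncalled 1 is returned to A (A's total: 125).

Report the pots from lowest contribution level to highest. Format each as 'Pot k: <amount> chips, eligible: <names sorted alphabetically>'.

Pot 1: 60 chips, eligible: A, B, C, D
Pot 2: 210 chips, eligible: A, B, C
Pot 3: 80 chips, eligible: A, C

Derivation:
Contributions (after 1 returned to A): A=125, B=85, C=125, D=15
Pot levels (distinct totals of non-folded players): 15, 85, 125
Layer 1-15: 15 each from A, B, C, D = 15*4 = 60 chips; eligible A, B, C, D
Layer 16-85: 70 each from A, B, C = 70*3 = 210 chips; eligible A, B, C
Layer 86-125: 40 each from A, C = 40*2 = 80 chips; eligible A, C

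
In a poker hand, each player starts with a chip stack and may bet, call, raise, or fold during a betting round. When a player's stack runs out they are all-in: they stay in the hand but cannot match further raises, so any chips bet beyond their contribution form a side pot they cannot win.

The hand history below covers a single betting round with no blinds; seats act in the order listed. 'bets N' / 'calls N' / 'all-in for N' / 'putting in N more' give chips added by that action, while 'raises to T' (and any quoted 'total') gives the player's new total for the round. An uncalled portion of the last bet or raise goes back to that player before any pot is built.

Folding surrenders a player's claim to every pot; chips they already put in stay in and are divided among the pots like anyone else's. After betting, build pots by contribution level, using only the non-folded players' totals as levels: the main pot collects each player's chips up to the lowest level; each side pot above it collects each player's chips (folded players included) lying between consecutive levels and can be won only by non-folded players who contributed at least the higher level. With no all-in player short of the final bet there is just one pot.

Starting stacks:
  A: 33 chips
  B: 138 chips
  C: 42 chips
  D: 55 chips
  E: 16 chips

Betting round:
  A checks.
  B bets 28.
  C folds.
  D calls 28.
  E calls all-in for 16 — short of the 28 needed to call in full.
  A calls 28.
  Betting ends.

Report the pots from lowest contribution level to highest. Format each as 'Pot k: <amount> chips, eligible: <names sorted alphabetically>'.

Contributions: A=28, B=28, D=28, E=16
Folded: C
Pot levels (distinct totals of non-folded players): 16, 28
Layer 1-16: 16 each from A, B, D, E = 16*4 = 64 chips; eligible A, B, D, E
Layer 17-28: 12 each from A, B, D = 12*3 = 36 chips; eligible A, B, D

Pot 1: 64 chips, eligible: A, B, D, E
Pot 2: 36 chips, eligible: A, B, D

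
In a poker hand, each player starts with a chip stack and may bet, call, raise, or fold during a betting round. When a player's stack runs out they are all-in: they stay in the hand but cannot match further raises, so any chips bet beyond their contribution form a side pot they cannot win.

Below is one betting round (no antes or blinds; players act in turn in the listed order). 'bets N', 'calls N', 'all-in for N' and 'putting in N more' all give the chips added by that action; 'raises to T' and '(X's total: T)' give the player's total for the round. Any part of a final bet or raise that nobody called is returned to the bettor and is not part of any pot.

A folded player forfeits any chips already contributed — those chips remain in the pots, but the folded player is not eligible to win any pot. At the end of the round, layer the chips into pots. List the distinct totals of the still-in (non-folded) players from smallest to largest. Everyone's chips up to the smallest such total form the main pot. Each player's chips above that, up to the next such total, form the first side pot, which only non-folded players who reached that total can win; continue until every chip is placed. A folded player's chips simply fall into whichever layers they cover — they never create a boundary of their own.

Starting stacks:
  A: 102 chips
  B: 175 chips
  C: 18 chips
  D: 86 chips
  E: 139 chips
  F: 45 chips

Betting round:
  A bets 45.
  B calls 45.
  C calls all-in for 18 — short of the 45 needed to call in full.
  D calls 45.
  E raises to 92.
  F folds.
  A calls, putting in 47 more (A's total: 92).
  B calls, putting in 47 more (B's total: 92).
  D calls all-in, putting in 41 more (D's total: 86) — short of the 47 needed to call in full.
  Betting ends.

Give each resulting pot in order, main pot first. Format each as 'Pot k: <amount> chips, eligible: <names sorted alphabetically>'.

Pot 1: 90 chips, eligible: A, B, C, D, E
Pot 2: 272 chips, eligible: A, B, D, E
Pot 3: 18 chips, eligible: A, B, E

Derivation:
Contributions: A=92, B=92, C=18, D=86, E=92
Folded: F
Pot levels (distinct totals of non-folded players): 18, 86, 92
Layer 1-18: 18 each from A, B, C, D, E = 18*5 = 90 chips; eligible A, B, C, D, E
Layer 19-86: 68 each from A, B, D, E = 68*4 = 272 chips; eligible A, B, D, E
Layer 87-92: 6 each from A, B, E = 6*3 = 18 chips; eligible A, B, E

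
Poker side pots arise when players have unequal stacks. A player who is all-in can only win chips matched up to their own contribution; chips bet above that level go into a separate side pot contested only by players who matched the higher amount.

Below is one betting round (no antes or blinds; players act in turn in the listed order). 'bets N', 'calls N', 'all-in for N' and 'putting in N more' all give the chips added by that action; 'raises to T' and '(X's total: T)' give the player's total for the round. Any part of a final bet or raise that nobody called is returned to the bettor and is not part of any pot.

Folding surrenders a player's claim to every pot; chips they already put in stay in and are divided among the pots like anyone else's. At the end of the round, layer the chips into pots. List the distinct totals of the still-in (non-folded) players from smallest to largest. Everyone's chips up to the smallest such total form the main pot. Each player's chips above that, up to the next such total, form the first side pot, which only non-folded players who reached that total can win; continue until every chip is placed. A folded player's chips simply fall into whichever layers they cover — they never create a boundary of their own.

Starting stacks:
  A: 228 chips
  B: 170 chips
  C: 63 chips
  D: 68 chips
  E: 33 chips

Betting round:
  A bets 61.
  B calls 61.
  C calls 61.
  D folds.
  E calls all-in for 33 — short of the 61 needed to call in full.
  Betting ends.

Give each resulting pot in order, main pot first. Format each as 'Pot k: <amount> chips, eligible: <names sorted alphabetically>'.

Contributions: A=61, B=61, C=61, E=33
Folded: D
Pot levels (distinct totals of non-folded players): 33, 61
Layer 1-33: 33 each from A, B, C, E = 33*4 = 132 chips; eligible A, B, C, E
Layer 34-61: 28 each from A, B, C = 28*3 = 84 chips; eligible A, B, C

Pot 1: 132 chips, eligible: A, B, C, E
Pot 2: 84 chips, eligible: A, B, C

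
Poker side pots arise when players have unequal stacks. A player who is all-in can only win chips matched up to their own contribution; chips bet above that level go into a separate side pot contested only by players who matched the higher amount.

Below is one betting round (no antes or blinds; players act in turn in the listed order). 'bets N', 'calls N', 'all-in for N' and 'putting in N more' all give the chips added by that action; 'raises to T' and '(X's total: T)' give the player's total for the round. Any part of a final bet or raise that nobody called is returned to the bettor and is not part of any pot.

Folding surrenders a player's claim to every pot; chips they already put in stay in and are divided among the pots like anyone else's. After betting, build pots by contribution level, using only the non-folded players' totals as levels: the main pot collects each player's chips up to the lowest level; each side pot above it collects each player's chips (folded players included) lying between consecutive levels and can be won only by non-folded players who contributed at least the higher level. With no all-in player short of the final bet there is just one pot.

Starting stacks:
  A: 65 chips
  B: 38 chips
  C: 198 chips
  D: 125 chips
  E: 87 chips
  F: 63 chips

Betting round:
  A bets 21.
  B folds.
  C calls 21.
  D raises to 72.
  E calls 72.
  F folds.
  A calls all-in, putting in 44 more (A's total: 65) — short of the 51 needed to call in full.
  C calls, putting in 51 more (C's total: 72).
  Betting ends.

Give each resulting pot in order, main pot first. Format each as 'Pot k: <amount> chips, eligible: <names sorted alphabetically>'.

Contributions: A=65, C=72, D=72, E=72
Folded: B, F
Pot levels (distinct totals of non-folded players): 65, 72
Layer 1-65: 65 each from A, C, D, E = 65*4 = 260 chips; eligible A, C, D, E
Layer 66-72: 7 each from C, D, E = 7*3 = 21 chips; eligible C, D, E

Pot 1: 260 chips, eligible: A, C, D, E
Pot 2: 21 chips, eligible: C, D, E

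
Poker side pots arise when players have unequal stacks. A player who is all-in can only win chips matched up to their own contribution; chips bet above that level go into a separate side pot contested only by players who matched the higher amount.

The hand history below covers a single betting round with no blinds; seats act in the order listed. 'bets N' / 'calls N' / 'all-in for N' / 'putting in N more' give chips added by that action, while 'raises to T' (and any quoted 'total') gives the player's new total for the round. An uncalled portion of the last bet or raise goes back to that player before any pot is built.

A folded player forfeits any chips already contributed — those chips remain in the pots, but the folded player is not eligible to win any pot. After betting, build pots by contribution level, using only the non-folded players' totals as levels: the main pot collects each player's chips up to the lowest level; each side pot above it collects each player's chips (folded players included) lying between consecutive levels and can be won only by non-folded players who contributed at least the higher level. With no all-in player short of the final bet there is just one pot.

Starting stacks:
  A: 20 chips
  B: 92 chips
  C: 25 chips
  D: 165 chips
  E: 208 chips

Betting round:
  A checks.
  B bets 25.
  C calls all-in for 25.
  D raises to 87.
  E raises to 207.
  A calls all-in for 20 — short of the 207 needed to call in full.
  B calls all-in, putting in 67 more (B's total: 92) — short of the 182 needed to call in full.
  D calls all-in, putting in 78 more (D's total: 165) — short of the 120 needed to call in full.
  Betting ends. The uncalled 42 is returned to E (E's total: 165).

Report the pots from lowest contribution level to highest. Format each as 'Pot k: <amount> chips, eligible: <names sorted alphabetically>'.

Contributions (after 42 returned to E): A=20, B=92, C=25, D=165, E=165
Pot levels (distinct totals of non-folded players): 20, 25, 92, 165
Layer 1-20: 20 each from A, B, C, D, E = 20*5 = 100 chips; eligible A, B, C, D, E
Layer 21-25: 5 each from B, C, D, E = 5*4 = 20 chips; eligible B, C, D, E
Layer 26-92: 67 each from B, D, E = 67*3 = 201 chips; eligible B, D, E
Layer 93-165: 73 each from D, E = 73*2 = 146 chips; eligible D, E

Pot 1: 100 chips, eligible: A, B, C, D, E
Pot 2: 20 chips, eligible: B, C, D, E
Pot 3: 201 chips, eligible: B, D, E
Pot 4: 146 chips, eligible: D, E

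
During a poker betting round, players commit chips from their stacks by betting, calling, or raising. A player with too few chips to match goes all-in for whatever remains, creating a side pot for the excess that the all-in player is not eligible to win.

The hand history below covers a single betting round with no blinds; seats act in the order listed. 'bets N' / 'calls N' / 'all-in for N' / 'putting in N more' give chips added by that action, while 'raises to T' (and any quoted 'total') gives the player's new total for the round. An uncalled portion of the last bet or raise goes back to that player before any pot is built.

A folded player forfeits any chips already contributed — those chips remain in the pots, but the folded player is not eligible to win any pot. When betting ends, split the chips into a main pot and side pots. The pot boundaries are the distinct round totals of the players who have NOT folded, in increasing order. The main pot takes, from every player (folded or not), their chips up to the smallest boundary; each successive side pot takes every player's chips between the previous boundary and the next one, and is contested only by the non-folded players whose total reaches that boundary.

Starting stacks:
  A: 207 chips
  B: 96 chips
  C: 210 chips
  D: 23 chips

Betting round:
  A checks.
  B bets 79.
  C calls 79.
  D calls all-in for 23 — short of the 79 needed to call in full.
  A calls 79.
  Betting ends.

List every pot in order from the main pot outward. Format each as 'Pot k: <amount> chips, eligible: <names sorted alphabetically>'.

Contributions: A=79, B=79, C=79, D=23
Pot levels (distinct totals of non-folded players): 23, 79
Layer 1-23: 23 each from A, B, C, D = 23*4 = 92 chips; eligible A, B, C, D
Layer 24-79: 56 each from A, B, C = 56*3 = 168 chips; eligible A, B, C

Pot 1: 92 chips, eligible: A, B, C, D
Pot 2: 168 chips, eligible: A, B, C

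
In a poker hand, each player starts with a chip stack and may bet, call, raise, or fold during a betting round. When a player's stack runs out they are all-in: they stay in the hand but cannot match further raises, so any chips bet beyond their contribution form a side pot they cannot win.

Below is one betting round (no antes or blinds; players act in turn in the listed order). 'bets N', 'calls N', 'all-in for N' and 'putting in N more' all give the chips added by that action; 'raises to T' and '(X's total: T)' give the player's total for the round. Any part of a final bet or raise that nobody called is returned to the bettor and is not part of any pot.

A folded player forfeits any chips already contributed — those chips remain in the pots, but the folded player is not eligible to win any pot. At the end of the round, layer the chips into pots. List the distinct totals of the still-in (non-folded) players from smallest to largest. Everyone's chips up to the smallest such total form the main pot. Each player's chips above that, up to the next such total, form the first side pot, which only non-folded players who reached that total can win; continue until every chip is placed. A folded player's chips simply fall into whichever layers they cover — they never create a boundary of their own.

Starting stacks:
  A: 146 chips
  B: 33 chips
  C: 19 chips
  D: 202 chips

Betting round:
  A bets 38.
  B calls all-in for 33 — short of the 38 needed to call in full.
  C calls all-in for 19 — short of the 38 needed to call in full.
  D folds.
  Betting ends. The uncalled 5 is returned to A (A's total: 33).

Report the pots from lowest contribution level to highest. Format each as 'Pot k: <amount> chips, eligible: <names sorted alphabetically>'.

Contributions (after 5 returned to A): A=33, B=33, C=19
Folded: D
Pot levels (distinct totals of non-folded players): 19, 33
Layer 1-19: 19 each from A, B, C = 19*3 = 57 chips; eligible A, B, C
Layer 20-33: 14 each from A, B = 14*2 = 28 chips; eligible A, B

Pot 1: 57 chips, eligible: A, B, C
Pot 2: 28 chips, eligible: A, B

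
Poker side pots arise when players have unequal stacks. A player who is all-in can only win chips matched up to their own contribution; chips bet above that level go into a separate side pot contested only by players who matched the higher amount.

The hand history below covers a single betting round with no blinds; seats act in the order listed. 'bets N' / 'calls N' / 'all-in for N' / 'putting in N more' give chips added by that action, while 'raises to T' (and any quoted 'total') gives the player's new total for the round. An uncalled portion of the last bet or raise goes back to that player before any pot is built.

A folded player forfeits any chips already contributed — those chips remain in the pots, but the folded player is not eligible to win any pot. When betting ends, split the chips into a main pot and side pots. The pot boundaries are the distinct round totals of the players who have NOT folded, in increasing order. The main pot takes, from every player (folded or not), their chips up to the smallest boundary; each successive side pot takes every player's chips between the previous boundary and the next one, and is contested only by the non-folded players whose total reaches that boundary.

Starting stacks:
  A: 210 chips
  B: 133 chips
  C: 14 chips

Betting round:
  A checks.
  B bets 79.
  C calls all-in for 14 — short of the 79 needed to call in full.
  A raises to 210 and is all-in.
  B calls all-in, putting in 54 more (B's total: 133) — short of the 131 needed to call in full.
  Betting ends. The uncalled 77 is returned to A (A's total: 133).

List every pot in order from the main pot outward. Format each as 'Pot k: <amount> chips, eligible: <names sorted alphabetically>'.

Pot 1: 42 chips, eligible: A, B, C
Pot 2: 238 chips, eligible: A, B

Derivation:
Contributions (after 77 returned to A): A=133, B=133, C=14
Pot levels (distinct totals of non-folded players): 14, 133
Layer 1-14: 14 each from A, B, C = 14*3 = 42 chips; eligible A, B, C
Layer 15-133: 119 each from A, B = 119*2 = 238 chips; eligible A, B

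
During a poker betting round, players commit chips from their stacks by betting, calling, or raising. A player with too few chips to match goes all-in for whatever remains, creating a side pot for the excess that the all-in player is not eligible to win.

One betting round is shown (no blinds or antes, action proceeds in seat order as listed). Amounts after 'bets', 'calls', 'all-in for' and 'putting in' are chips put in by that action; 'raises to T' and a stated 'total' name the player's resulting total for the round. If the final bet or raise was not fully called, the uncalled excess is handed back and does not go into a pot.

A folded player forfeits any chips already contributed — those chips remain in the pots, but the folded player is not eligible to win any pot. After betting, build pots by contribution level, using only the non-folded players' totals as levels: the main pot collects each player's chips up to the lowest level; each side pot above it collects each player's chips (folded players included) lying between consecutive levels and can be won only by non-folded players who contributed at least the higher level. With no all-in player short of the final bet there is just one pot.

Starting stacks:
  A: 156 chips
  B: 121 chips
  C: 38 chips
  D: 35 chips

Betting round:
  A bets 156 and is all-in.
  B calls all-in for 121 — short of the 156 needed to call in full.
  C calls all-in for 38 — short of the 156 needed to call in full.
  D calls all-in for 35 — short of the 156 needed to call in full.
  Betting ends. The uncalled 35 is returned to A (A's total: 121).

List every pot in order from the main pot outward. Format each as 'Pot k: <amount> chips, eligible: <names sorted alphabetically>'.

Pot 1: 140 chips, eligible: A, B, C, D
Pot 2: 9 chips, eligible: A, B, C
Pot 3: 166 chips, eligible: A, B

Derivation:
Contributions (after 35 returned to A): A=121, B=121, C=38, D=35
Pot levels (distinct totals of non-folded players): 35, 38, 121
Layer 1-35: 35 each from A, B, C, D = 35*4 = 140 chips; eligible A, B, C, D
Layer 36-38: 3 each from A, B, C = 3*3 = 9 chips; eligible A, B, C
Layer 39-121: 83 each from A, B = 83*2 = 166 chips; eligible A, B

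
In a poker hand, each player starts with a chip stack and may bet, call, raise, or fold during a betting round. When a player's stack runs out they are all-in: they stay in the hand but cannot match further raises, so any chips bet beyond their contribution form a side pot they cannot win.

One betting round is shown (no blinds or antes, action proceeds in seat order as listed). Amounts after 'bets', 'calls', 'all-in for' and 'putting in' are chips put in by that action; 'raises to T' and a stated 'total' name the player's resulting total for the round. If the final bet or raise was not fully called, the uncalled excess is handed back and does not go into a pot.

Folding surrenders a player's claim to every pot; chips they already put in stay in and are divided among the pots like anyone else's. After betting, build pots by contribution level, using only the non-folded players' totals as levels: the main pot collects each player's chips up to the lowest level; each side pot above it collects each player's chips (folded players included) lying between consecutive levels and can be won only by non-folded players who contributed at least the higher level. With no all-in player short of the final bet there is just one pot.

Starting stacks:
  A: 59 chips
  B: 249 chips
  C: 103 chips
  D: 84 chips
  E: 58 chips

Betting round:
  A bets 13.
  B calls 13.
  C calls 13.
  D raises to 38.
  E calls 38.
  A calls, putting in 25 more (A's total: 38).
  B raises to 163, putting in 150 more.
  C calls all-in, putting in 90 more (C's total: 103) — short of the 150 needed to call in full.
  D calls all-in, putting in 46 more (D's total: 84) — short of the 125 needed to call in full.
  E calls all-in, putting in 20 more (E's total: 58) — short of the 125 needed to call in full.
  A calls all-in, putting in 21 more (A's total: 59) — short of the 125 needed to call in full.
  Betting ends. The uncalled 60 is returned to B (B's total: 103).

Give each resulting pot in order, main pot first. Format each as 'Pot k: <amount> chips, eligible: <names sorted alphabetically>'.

Contributions (after 60 returned to B): A=59, B=103, C=103, D=84, E=58
Pot levels (distinct totals of non-folded players): 58, 59, 84, 103
Layer 1-58: 58 each from A, B, C, D, E = 58*5 = 290 chips; eligible A, B, C, D, E
Layer 59-59: 1 each from A, B, C, D = 1*4 = 4 chips; eligible A, B, C, D
Layer 60-84: 25 each from B, C, D = 25*3 = 75 chips; eligible B, C, D
Layer 85-103: 19 each from B, C = 19*2 = 38 chips; eligible B, C

Pot 1: 290 chips, eligible: A, B, C, D, E
Pot 2: 4 chips, eligible: A, B, C, D
Pot 3: 75 chips, eligible: B, C, D
Pot 4: 38 chips, eligible: B, C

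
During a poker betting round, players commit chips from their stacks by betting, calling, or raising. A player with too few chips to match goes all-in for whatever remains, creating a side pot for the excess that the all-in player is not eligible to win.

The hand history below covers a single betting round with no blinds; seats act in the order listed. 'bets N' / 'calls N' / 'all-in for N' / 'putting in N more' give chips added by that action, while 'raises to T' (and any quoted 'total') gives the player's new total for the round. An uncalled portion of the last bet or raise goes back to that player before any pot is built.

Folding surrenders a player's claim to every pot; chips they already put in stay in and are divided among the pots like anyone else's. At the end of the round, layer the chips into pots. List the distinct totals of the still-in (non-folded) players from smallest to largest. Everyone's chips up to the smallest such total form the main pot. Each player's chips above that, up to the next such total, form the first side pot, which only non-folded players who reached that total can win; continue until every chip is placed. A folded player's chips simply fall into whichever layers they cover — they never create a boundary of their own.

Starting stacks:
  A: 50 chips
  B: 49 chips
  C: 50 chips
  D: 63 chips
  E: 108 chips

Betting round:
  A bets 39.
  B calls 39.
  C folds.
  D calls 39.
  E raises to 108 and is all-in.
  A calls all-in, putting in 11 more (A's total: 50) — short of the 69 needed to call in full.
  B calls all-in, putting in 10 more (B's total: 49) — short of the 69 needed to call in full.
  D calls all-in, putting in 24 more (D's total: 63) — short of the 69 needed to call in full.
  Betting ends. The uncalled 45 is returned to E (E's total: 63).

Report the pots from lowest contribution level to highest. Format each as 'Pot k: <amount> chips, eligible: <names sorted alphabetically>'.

Contributions (after 45 returned to E): A=50, B=49, D=63, E=63
Folded: C
Pot levels (distinct totals of non-folded players): 49, 50, 63
Layer 1-49: 49 each from A, B, D, E = 49*4 = 196 chips; eligible A, B, D, E
Layer 50-50: 1 each from A, D, E = 1*3 = 3 chips; eligible A, D, E
Layer 51-63: 13 each from D, E = 13*2 = 26 chips; eligible D, E

Pot 1: 196 chips, eligible: A, B, D, E
Pot 2: 3 chips, eligible: A, D, E
Pot 3: 26 chips, eligible: D, E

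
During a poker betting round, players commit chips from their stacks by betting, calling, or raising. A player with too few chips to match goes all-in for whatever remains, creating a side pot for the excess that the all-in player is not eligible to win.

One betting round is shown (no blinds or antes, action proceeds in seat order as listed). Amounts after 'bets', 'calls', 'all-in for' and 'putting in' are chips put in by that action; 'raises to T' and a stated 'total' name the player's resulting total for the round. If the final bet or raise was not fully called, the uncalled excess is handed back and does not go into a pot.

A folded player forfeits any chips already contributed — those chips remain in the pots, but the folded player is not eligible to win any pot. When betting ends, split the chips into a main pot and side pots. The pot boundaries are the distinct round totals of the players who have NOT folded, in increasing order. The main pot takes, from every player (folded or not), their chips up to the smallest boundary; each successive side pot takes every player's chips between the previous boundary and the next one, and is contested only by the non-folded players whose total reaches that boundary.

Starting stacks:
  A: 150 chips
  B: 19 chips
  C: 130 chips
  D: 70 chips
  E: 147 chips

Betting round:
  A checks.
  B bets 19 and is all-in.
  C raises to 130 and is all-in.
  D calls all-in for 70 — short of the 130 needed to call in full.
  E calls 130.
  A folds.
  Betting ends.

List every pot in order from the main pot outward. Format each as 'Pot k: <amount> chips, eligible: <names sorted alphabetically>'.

Pot 1: 76 chips, eligible: B, C, D, E
Pot 2: 153 chips, eligible: C, D, E
Pot 3: 120 chips, eligible: C, E

Derivation:
Contributions: B=19, C=130, D=70, E=130
Folded: A
Pot levels (distinct totals of non-folded players): 19, 70, 130
Layer 1-19: 19 each from B, C, D, E = 19*4 = 76 chips; eligible B, C, D, E
Layer 20-70: 51 each from C, D, E = 51*3 = 153 chips; eligible C, D, E
Layer 71-130: 60 each from C, E = 60*2 = 120 chips; eligible C, E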